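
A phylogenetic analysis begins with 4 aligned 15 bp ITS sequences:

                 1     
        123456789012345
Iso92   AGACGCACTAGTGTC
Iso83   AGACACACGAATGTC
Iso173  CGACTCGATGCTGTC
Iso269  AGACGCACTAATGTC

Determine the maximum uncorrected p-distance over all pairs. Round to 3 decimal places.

Pairwise Hamming distances:
  Iso92 vs Iso83: 3
  Iso92 vs Iso173: 6
  Iso92 vs Iso269: 1
  Iso83 vs Iso173: 7
  Iso83 vs Iso269: 2
  Iso173 vs Iso269: 6
The largest is 7 mismatches, between Iso83 and Iso173; p = 7/15 = 0.467.

0.467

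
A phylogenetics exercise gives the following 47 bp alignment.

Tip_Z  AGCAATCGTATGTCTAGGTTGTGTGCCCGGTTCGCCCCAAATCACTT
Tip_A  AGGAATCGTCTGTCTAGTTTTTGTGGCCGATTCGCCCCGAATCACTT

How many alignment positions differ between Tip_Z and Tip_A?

7

The sequences differ at positions 3 (C/G), 10 (A/C), 18 (G/T), 21 (G/T), 26 (C/G), 30 (G/A), 39 (A/G).
That gives 7 mismatches out of 47 aligned sites, so the Hamming distance is 7.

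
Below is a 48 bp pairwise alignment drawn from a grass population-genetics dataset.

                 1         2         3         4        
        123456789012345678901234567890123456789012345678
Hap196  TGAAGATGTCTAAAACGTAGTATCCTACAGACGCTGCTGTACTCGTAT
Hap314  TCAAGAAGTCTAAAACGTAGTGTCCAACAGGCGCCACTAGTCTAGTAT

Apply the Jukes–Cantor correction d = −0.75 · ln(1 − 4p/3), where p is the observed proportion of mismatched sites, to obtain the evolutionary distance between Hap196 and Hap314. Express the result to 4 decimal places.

0.2735

Differing sites — 2:G/C; 7:T/A; 22:A/G; 26:T/A; 31:A/G; 35:T/C; 36:G/A; 39:G/A; 40:T/G; 41:A/T; 44:C/A.
p = 11/48 = 0.229167.
d = −0.75 · ln(1 − (4/3)·0.229167) = −0.75 · ln(0.694444) = −0.75 · (-0.364644) = 0.2735.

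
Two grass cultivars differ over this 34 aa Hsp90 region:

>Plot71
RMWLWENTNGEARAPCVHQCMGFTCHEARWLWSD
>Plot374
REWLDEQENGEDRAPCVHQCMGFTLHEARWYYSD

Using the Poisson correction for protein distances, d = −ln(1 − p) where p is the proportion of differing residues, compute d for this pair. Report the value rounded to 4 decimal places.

Differing sites — 2:M/E; 5:W/D; 7:N/Q; 8:T/E; 12:A/D; 25:C/L; 31:L/Y; 32:W/Y.
p = 8/34 = 0.235294.
d = −ln(1 − 0.235294) = −ln(0.764706) = 0.2683.

0.2683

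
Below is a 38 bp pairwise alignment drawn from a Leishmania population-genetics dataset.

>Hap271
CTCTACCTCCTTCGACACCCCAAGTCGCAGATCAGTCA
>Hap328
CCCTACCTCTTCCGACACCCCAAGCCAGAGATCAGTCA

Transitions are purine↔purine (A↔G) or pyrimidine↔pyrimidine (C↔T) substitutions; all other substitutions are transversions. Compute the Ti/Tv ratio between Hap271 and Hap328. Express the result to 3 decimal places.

The sequences differ at positions 2 (T/C, transition), 10 (C/T, transition), 12 (T/C, transition), 25 (T/C, transition), 27 (G/A, transition), 28 (C/G, transversion).
Of the 6 differences, 5 transitions and 1 transversion, so Ti/Tv = 5/1 = 5.000.

5.000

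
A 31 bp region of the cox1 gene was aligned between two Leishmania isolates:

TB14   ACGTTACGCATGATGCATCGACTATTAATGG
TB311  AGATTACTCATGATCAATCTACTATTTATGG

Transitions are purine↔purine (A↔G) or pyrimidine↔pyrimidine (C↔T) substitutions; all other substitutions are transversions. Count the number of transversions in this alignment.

6

Mismatches occur at site 2 (C→G, transversion), site 3 (G→A, transition), site 8 (G→T, transversion), site 15 (G→C, transversion), site 16 (C→A, transversion), site 20 (G→T, transversion), site 27 (A→T, transversion).
Of the 7 differences, 1 transition and 6 transversions, so the answer is 6.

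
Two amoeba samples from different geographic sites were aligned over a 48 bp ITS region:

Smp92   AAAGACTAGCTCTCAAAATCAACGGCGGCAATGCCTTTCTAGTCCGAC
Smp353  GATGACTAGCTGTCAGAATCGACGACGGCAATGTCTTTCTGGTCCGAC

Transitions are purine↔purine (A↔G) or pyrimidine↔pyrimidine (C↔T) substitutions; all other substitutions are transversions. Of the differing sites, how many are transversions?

The sequences differ at positions 1 (A/G, transition), 3 (A/T, transversion), 12 (C/G, transversion), 16 (A/G, transition), 21 (A/G, transition), 25 (G/A, transition), 34 (C/T, transition), 41 (A/G, transition).
Of the 8 differences, 6 transitions and 2 transversions, so the answer is 2.

2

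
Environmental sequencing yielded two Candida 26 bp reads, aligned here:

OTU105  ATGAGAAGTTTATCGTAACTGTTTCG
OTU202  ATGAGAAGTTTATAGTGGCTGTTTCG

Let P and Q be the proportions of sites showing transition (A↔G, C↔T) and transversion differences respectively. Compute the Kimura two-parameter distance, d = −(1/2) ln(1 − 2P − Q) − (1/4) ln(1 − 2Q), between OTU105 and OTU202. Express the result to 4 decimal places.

The sequences differ at positions 14 (C/A, transversion), 17 (A/G, transition), 18 (A/G, transition).
Of the 3 differences, 2 transitions and 1 transversion over 26 sites: P = 2/26 = 0.076923, Q = 1/26 = 0.038462.
d = −0.5·ln(0.807692) − 0.25·ln(0.923076) = −0.5·(-0.213574) − 0.25·(-0.080044) = 0.1268.

0.1268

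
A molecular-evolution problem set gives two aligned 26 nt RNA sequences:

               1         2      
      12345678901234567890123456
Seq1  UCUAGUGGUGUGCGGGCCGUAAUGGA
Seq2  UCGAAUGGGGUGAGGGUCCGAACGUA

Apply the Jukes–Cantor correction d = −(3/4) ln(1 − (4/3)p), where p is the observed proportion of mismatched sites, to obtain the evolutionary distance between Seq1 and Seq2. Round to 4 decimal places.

Differing sites — 3:U/G; 5:G/A; 9:U/G; 13:C/A; 17:C/U; 19:G/C; 20:U/G; 23:U/C; 25:G/U.
p = 9/26 = 0.346154.
d = −0.75 · ln(1 − (4/3)·0.346154) = −0.75 · ln(0.538461) = −0.75 · (-0.619040) = 0.4643.

0.4643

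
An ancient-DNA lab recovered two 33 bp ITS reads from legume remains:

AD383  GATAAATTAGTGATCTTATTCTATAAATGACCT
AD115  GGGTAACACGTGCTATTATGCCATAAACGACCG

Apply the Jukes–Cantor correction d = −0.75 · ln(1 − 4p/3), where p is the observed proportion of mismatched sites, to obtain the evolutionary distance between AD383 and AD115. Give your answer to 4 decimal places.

Differing sites — 2:A/G; 3:T/G; 4:A/T; 7:T/C; 8:T/A; 9:A/C; 13:A/C; 15:C/A; 20:T/G; 22:T/C; 28:T/C; 33:T/G.
p = 12/33 = 0.363636.
d = −0.75 · ln(1 − (4/3)·0.363636) = −0.75 · ln(0.515152) = −0.75 · (-0.663293) = 0.4975.

0.4975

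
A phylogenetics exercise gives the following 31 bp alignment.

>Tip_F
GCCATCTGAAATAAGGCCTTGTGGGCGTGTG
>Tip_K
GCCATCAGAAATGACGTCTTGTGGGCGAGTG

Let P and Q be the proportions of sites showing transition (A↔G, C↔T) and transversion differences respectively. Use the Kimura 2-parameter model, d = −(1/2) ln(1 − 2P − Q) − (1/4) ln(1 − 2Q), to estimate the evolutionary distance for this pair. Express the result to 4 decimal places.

0.1817

Mismatches occur at site 7 (T↔A, transversion), site 13 (A↔G, transition), site 15 (G↔C, transversion), site 17 (C↔T, transition), site 28 (T↔A, transversion).
Of the 5 differences, 2 transitions and 3 transversions over 31 sites: P = 2/31 = 0.064516, Q = 3/31 = 0.096774.
d = −0.5·ln(0.774194) − 0.25·ln(0.806452) = −0.5·(-0.255933) − 0.25·(-0.215111) = 0.1817.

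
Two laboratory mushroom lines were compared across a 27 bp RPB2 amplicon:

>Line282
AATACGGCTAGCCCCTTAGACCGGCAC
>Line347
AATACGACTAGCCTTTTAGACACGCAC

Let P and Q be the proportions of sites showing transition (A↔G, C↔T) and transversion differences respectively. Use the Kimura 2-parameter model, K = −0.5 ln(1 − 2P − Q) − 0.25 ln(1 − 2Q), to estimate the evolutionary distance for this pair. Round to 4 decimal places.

Differing sites — 7:G/A (Ti); 14:C/T (Ti); 15:C/T (Ti); 22:C/A (Tv); 23:G/C (Tv).
Of the 5 differences, 3 transitions and 2 transversions over 27 sites: P = 3/27 = 0.111111, Q = 2/27 = 0.074074.
d = −0.5·ln(0.703704) − 0.25·ln(0.851852) = −0.5·(-0.351397) − 0.25·(-0.160342) = 0.2158.

0.2158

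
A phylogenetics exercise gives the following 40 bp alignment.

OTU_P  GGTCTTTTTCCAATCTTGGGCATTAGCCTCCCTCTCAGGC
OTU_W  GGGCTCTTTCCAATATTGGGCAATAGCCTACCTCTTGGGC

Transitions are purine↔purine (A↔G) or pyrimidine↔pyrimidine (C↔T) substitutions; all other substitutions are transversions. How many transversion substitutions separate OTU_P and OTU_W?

The sequences differ at positions 3 (T/G, transversion), 6 (T/C, transition), 15 (C/A, transversion), 23 (T/A, transversion), 30 (C/A, transversion), 36 (C/T, transition), 37 (A/G, transition).
Of the 7 differences, 3 transitions and 4 transversions, so the answer is 4.

4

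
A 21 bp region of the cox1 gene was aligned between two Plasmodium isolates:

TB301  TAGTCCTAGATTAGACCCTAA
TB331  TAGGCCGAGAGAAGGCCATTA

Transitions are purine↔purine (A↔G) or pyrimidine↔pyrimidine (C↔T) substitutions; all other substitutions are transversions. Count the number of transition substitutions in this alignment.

Mismatches occur at site 4 (T↔G, transversion), site 7 (T↔G, transversion), site 11 (T↔G, transversion), site 12 (T↔A, transversion), site 15 (A↔G, transition), site 18 (C↔A, transversion), site 20 (A↔T, transversion).
Of the 7 differences, 1 transition and 6 transversions, so the answer is 1.

1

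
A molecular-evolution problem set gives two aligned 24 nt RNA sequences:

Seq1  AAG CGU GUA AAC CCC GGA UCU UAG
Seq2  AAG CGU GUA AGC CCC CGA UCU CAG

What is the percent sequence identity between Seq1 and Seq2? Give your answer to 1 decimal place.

87.5%

Differing sites — 11:A/G; 16:G/C; 22:U/C.
21 of the 24 sites match, so the percent identity is 21/24 × 100 = 87.5%.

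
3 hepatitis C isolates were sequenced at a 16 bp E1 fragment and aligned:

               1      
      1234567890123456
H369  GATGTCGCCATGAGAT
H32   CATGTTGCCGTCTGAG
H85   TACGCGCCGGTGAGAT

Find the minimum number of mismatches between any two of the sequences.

6

Pairwise Hamming distances:
  H369 vs H32: 6
  H369 vs H85: 7
  H32 vs H85: 9
The smallest is 6, between H369 and H32.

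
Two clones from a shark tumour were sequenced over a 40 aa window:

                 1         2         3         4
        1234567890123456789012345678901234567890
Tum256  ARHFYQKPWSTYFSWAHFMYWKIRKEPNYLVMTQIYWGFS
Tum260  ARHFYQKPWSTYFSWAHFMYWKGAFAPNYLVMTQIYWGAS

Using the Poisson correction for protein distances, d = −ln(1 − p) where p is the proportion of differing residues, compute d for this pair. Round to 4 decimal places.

Mismatches occur at site 23 (I↔G), site 24 (R↔A), site 25 (K↔F), site 26 (E↔A), site 39 (F↔A).
p = 5/40 = 0.125000.
d = −ln(1 − 0.125000) = −ln(0.875000) = 0.1335.

0.1335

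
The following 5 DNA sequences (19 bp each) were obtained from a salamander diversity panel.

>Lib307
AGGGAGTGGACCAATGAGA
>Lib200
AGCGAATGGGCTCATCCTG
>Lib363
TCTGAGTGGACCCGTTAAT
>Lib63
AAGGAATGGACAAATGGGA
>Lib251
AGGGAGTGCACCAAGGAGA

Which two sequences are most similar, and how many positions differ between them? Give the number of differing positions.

Pairwise Hamming distances:
  Lib307 vs Lib200: 9
  Lib307 vs Lib363: 8
  Lib307 vs Lib63: 4
  Lib307 vs Lib251: 2
  Lib200 vs Lib363: 11
  Lib200 vs Lib63: 9
  Lib200 vs Lib251: 11
  Lib363 vs Lib63: 11
  Lib363 vs Lib251: 10
  Lib63 vs Lib251: 6
The smallest is 2, between Lib307 and Lib251.

2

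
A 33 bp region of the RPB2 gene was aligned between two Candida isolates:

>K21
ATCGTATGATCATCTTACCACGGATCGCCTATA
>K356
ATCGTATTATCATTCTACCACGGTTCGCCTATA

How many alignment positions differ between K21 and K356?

The sequences differ at positions 8 (G/T), 14 (C/T), 15 (T/C), 24 (A/T).
That gives 4 mismatches out of 33 aligned sites, so the Hamming distance is 4.

4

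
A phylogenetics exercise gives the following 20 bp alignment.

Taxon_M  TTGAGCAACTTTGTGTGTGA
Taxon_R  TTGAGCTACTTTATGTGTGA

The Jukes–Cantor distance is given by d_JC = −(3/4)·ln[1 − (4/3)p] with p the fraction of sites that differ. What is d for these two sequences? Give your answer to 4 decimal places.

0.1073

Mismatches occur at site 7 (A↔T), site 13 (G↔A).
p = 2/20 = 0.100000.
d = −0.75 · ln(1 − (4/3)·0.100000) = −0.75 · ln(0.866667) = −0.75 · (-0.143100) = 0.1073.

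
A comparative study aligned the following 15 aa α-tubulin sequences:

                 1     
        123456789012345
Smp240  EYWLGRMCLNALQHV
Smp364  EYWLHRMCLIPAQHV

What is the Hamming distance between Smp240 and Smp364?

The sequences differ at positions 5 (G/H), 10 (N/I), 11 (A/P), 12 (L/A).
That gives 4 mismatches out of 15 aligned sites, so the Hamming distance is 4.

4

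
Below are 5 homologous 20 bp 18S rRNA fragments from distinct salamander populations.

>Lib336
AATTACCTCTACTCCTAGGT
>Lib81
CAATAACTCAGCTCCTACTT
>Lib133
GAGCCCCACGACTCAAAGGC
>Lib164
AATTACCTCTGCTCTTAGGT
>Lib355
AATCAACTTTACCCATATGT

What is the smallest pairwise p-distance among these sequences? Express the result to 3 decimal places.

0.100

Pairwise Hamming distances:
  Lib336 vs Lib81: 7
  Lib336 vs Lib133: 9
  Lib336 vs Lib164: 2
  Lib336 vs Lib355: 6
  Lib81 vs Lib133: 13
  Lib81 vs Lib164: 7
  Lib81 vs Lib355: 10
  Lib133 vs Lib164: 10
  Lib133 vs Lib355: 11
  Lib164 vs Lib355: 7
The smallest is 2 mismatches, between Lib336 and Lib164; p = 2/20 = 0.100.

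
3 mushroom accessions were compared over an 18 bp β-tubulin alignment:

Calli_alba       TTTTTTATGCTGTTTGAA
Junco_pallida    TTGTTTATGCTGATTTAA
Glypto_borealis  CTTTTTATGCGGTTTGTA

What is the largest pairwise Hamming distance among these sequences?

6

Pairwise Hamming distances:
  Calli_alba vs Junco_pallida: 3
  Calli_alba vs Glypto_borealis: 3
  Junco_pallida vs Glypto_borealis: 6
The largest is 6, between Junco_pallida and Glypto_borealis.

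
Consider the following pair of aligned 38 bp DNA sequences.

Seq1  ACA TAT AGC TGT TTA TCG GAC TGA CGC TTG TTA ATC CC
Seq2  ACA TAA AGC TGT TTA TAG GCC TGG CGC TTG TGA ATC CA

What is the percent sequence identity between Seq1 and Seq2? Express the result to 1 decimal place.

Mismatches occur at site 6 (T↔A), site 17 (C↔A), site 20 (A↔C), site 24 (A↔G), site 32 (T↔G), site 38 (C↔A).
32 of the 38 sites match, so the percent identity is 32/38 × 100 = 84.2%.

84.2%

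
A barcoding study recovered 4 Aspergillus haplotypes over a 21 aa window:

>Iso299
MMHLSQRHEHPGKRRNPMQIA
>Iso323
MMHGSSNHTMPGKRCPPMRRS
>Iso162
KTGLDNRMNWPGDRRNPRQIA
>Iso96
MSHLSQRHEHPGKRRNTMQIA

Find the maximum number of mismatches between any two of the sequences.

Pairwise Hamming distances:
  Iso299 vs Iso323: 10
  Iso299 vs Iso162: 10
  Iso299 vs Iso96: 2
  Iso323 vs Iso162: 17
  Iso323 vs Iso96: 12
  Iso162 vs Iso96: 11
The largest is 17, between Iso323 and Iso162.

17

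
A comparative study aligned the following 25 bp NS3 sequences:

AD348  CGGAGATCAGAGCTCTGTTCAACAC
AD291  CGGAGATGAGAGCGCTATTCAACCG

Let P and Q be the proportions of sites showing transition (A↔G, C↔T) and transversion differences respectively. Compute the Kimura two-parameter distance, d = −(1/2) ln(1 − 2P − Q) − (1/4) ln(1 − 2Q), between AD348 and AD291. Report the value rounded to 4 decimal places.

The sequences differ at positions 8 (C/G, transversion), 14 (T/G, transversion), 17 (G/A, transition), 24 (A/C, transversion), 25 (C/G, transversion).
Of the 5 differences, 1 transition and 4 transversions over 25 sites: P = 1/25 = 0.040000, Q = 4/25 = 0.160000.
d = −0.5·ln(0.760000) − 0.25·ln(0.680000) = −0.5·(-0.274437) − 0.25·(-0.385662) = 0.2336.

0.2336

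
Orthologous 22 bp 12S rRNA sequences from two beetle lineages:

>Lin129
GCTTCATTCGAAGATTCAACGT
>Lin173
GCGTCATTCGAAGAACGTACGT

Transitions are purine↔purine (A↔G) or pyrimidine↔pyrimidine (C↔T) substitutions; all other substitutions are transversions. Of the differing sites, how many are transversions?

4

The sequences differ at positions 3 (T/G, transversion), 15 (T/A, transversion), 16 (T/C, transition), 17 (C/G, transversion), 18 (A/T, transversion).
Of the 5 differences, 1 transition and 4 transversions, so the answer is 4.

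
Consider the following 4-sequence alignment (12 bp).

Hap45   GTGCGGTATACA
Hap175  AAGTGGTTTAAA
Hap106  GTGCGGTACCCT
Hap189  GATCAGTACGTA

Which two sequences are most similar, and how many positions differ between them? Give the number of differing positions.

3

Pairwise Hamming distances:
  Hap45 vs Hap175: 5
  Hap45 vs Hap106: 3
  Hap45 vs Hap189: 6
  Hap175 vs Hap106: 8
  Hap175 vs Hap189: 8
  Hap106 vs Hap189: 6
The smallest is 3, between Hap45 and Hap106.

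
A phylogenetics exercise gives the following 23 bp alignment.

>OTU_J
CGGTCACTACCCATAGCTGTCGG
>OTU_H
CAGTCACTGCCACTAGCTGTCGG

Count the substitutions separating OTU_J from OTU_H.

4

Differing sites — 2:G/A; 9:A/G; 12:C/A; 13:A/C.
That gives 4 mismatches out of 23 aligned sites, so the Hamming distance is 4.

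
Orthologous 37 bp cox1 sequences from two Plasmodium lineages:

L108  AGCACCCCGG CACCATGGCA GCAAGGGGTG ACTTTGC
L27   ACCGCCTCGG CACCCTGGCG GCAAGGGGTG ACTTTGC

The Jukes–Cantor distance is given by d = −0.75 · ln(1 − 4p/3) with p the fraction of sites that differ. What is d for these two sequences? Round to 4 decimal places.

0.1490

Mismatches occur at site 2 (G↔C), site 4 (A↔G), site 7 (C↔T), site 15 (A↔C), site 20 (A↔G).
p = 5/37 = 0.135135.
d = −0.75 · ln(1 − (4/3)·0.135135) = −0.75 · ln(0.819820) = −0.75 · (-0.198670) = 0.1490.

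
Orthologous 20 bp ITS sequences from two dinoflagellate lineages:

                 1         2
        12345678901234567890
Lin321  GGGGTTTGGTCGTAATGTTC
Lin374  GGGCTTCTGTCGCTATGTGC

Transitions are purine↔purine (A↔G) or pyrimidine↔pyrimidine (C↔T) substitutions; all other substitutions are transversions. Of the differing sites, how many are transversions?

The sequences differ at positions 4 (G/C, transversion), 7 (T/C, transition), 8 (G/T, transversion), 13 (T/C, transition), 14 (A/T, transversion), 19 (T/G, transversion).
Of the 6 differences, 2 transitions and 4 transversions, so the answer is 4.

4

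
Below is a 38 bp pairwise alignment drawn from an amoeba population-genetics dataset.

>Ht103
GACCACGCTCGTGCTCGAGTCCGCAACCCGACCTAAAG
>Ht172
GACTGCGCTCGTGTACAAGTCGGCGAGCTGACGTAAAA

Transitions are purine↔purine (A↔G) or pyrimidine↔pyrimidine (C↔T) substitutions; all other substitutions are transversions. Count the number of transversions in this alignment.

The sequences differ at positions 4 (C/T, transition), 5 (A/G, transition), 14 (C/T, transition), 15 (T/A, transversion), 17 (G/A, transition), 22 (C/G, transversion), 25 (A/G, transition), 27 (C/G, transversion), 29 (C/T, transition), 33 (C/G, transversion), 38 (G/A, transition).
Of the 11 differences, 7 transitions and 4 transversions, so the answer is 4.

4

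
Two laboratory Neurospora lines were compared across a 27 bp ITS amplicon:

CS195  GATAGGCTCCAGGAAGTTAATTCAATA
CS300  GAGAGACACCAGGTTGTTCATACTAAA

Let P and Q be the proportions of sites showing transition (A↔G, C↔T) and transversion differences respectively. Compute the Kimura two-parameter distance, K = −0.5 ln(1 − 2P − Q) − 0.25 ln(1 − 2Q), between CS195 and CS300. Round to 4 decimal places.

0.4558

The sequences differ at positions 3 (T/G, transversion), 6 (G/A, transition), 8 (T/A, transversion), 14 (A/T, transversion), 15 (A/T, transversion), 19 (A/C, transversion), 22 (T/A, transversion), 24 (A/T, transversion), 26 (T/A, transversion).
Of the 9 differences, 1 transition and 8 transversions over 27 sites: P = 1/27 = 0.037037, Q = 8/27 = 0.296296.
d = −0.5·ln(0.629630) − 0.25·ln(0.407408) = −0.5·(-0.462623) − 0.25·(-0.897940) = 0.4558.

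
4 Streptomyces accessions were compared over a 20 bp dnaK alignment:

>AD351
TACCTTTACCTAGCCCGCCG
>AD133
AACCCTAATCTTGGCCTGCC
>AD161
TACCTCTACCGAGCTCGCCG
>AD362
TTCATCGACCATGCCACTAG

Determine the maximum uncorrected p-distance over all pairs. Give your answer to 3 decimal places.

0.700

Pairwise Hamming distances:
  AD351 vs AD133: 9
  AD351 vs AD161: 3
  AD351 vs AD362: 10
  AD133 vs AD161: 12
  AD133 vs AD362: 14
  AD161 vs AD362: 10
The largest is 14 mismatches, between AD133 and AD362; p = 14/20 = 0.700.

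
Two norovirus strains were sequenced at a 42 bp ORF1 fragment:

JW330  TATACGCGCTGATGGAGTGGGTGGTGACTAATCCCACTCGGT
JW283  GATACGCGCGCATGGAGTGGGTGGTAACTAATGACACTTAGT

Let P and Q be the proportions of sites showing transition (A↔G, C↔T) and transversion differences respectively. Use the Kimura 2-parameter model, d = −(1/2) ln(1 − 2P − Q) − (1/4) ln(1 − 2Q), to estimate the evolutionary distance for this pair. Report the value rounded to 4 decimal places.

The sequences differ at positions 1 (T/G, transversion), 10 (T/G, transversion), 11 (G/C, transversion), 26 (G/A, transition), 33 (C/G, transversion), 34 (C/A, transversion), 39 (C/T, transition), 40 (G/A, transition).
Of the 8 differences, 3 transitions and 5 transversions over 42 sites: P = 3/42 = 0.071429, Q = 5/42 = 0.119048.
d = −0.5·ln(0.738094) − 0.25·ln(0.761904) = −0.5·(-0.303684) − 0.25·(-0.271935) = 0.2198.

0.2198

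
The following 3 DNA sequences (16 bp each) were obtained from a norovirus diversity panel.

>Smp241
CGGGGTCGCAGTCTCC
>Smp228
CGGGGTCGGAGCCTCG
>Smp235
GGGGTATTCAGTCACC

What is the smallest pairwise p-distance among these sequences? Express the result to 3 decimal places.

0.188

Pairwise Hamming distances:
  Smp241 vs Smp228: 3
  Smp241 vs Smp235: 6
  Smp228 vs Smp235: 9
The smallest is 3 mismatches, between Smp241 and Smp228; p = 3/16 = 0.188.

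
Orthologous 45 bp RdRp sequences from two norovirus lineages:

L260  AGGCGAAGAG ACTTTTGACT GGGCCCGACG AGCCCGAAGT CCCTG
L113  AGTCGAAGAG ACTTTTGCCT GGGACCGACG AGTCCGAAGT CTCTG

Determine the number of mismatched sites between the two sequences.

5

Differing sites — 3:G/T; 18:A/C; 24:C/A; 33:C/T; 42:C/T.
That gives 5 mismatches out of 45 aligned sites, so the Hamming distance is 5.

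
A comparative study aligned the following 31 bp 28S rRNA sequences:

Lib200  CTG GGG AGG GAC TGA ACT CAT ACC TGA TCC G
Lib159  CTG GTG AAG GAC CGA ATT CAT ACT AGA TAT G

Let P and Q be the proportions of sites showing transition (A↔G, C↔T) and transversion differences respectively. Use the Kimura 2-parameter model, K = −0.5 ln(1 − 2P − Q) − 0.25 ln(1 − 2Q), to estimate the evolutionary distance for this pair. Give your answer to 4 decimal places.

Mismatches occur at site 5 (G→T, transversion), site 8 (G→A, transition), site 13 (T→C, transition), site 17 (C→T, transition), site 24 (C→T, transition), site 25 (T→A, transversion), site 29 (C→A, transversion), site 30 (C→T, transition).
Of the 8 differences, 5 transitions and 3 transversions over 31 sites: P = 5/31 = 0.161290, Q = 3/31 = 0.096774.
d = −0.5·ln(0.580646) − 0.25·ln(0.806452) = −0.5·(-0.543614) − 0.25·(-0.215111) = 0.3256.

0.3256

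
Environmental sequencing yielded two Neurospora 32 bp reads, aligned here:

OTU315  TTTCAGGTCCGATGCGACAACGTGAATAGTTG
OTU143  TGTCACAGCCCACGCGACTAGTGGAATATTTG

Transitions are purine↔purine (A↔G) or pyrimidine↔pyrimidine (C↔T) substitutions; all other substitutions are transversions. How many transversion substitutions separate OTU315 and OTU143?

9

Mismatches occur at site 2 (T→G, transversion), site 6 (G→C, transversion), site 7 (G→A, transition), site 8 (T→G, transversion), site 11 (G→C, transversion), site 13 (T→C, transition), site 19 (A→T, transversion), site 21 (C→G, transversion), site 22 (G→T, transversion), site 23 (T→G, transversion), site 29 (G→T, transversion).
Of the 11 differences, 2 transitions and 9 transversions, so the answer is 9.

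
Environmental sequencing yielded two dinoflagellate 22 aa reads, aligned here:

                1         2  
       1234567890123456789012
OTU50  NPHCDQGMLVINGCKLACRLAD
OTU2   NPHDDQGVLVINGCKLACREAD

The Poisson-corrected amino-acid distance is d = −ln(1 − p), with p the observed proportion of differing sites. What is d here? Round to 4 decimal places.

Differing sites — 4:C/D; 8:M/V; 20:L/E.
p = 3/22 = 0.136364.
d = −ln(1 − 0.136364) = −ln(0.863636) = 0.1466.

0.1466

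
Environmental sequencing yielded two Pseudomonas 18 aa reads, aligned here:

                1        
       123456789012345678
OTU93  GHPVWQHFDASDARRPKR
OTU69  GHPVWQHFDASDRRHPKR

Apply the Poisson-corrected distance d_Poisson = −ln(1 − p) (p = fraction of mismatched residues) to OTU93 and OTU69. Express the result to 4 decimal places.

0.1178

Differing sites — 13:A/R; 15:R/H.
p = 2/18 = 0.111111.
d = −ln(1 − 0.111111) = −ln(0.888889) = 0.1178.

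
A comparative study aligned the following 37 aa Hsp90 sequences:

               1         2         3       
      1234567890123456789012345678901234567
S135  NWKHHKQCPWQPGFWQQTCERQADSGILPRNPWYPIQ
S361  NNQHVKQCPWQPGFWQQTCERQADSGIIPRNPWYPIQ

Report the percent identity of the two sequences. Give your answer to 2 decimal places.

Mismatches occur at site 2 (W/N), site 3 (K/Q), site 5 (H/V), site 28 (L/I).
33 of the 37 sites match, so the percent identity is 33/37 × 100 = 89.19%.

89.19%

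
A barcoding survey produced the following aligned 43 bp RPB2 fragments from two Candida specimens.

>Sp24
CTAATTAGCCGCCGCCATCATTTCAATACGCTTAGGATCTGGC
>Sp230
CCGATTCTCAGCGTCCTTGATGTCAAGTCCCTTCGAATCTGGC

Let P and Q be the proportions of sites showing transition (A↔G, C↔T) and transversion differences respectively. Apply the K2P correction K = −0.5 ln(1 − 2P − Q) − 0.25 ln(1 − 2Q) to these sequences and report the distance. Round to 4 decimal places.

0.4754

Mismatches occur at site 2 (T→C, transition), site 3 (A→G, transition), site 7 (A→C, transversion), site 8 (G→T, transversion), site 10 (C→A, transversion), site 13 (C→G, transversion), site 14 (G→T, transversion), site 17 (A→T, transversion), site 19 (C→G, transversion), site 22 (T→G, transversion), site 27 (T→G, transversion), site 28 (A→T, transversion), site 30 (G→C, transversion), site 34 (A→C, transversion), site 36 (G→A, transition).
Of the 15 differences, 3 transitions and 12 transversions over 43 sites: P = 3/43 = 0.069767, Q = 12/43 = 0.279070.
d = −0.5·ln(0.581396) − 0.25·ln(0.441860) = −0.5·(-0.542323) − 0.25·(-0.816762) = 0.4754.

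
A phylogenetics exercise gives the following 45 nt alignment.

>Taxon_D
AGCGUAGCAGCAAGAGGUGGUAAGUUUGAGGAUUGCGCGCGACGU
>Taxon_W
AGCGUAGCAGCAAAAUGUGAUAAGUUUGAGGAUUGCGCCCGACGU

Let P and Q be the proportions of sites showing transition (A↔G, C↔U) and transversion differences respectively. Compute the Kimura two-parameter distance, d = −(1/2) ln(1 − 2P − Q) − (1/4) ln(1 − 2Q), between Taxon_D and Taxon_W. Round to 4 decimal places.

The sequences differ at positions 14 (G/A, transition), 16 (G/U, transversion), 20 (G/A, transition), 39 (G/C, transversion).
Of the 4 differences, 2 transitions and 2 transversions over 45 sites: P = 2/45 = 0.044444, Q = 2/45 = 0.044444.
d = −0.5·ln(0.866668) − 0.25·ln(0.911112) = −0.5·(-0.143099) − 0.25·(-0.093089) = 0.0948.

0.0948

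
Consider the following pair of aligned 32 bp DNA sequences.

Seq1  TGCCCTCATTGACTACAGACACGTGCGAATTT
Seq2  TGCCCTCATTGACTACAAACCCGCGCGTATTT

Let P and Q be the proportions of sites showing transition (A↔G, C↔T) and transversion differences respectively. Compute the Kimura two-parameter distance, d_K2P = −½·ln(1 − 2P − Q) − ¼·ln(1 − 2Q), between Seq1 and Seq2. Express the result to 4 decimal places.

0.1372

Mismatches occur at site 18 (G↔A, transition), site 21 (A↔C, transversion), site 24 (T↔C, transition), site 28 (A↔T, transversion).
Of the 4 differences, 2 transitions and 2 transversions over 32 sites: P = 2/32 = 0.062500, Q = 2/32 = 0.062500.
d = −0.5·ln(0.812500) − 0.25·ln(0.875000) = −0.5·(-0.207639) − 0.25·(-0.133531) = 0.1372.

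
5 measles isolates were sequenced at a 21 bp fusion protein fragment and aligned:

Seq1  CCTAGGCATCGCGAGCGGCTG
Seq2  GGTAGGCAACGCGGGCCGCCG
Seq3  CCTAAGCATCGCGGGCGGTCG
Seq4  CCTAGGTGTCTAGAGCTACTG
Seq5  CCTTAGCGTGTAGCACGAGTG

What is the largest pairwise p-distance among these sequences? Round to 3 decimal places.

0.714

Pairwise Hamming distances:
  Seq1 vs Seq2: 6
  Seq1 vs Seq3: 4
  Seq1 vs Seq4: 6
  Seq1 vs Seq5: 10
  Seq2 vs Seq3: 6
  Seq2 vs Seq4: 11
  Seq2 vs Seq5: 15
  Seq3 vs Seq4: 10
  Seq3 vs Seq5: 10
  Seq4 vs Seq5: 8
The largest is 15 mismatches, between Seq2 and Seq5; p = 15/21 = 0.714.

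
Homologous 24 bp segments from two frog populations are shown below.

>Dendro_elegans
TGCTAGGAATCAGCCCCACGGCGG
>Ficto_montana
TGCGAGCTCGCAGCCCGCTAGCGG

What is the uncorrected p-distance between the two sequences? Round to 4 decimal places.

0.3750

Mismatches occur at site 4 (T↔G), site 7 (G↔C), site 8 (A↔T), site 9 (A↔C), site 10 (T↔G), site 17 (C↔G), site 18 (A↔C), site 19 (C↔T), site 20 (G↔A).
There are 9 differences over 24 sites, so p = 9/24 = 0.3750.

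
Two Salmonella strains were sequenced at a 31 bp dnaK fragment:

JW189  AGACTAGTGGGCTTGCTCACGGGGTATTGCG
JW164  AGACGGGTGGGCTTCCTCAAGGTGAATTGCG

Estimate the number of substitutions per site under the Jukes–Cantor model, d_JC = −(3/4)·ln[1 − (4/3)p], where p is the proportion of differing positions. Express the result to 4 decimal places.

0.2239

Mismatches occur at site 5 (T↔G), site 6 (A↔G), site 15 (G↔C), site 20 (C↔A), site 23 (G↔T), site 25 (T↔A).
p = 6/31 = 0.193548.
d = −0.75 · ln(1 − (4/3)·0.193548) = −0.75 · ln(0.741936) = −0.75 · (-0.298492) = 0.2239.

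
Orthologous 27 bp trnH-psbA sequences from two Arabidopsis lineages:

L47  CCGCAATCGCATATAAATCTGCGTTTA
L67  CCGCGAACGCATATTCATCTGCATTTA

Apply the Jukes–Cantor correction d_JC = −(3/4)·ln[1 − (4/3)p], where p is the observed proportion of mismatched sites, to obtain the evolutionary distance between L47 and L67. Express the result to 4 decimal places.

Differing sites — 5:A/G; 7:T/A; 15:A/T; 16:A/C; 23:G/A.
p = 5/27 = 0.185185.
d = −0.75 · ln(1 − (4/3)·0.185185) = −0.75 · ln(0.753087) = −0.75 · (-0.283575) = 0.2127.

0.2127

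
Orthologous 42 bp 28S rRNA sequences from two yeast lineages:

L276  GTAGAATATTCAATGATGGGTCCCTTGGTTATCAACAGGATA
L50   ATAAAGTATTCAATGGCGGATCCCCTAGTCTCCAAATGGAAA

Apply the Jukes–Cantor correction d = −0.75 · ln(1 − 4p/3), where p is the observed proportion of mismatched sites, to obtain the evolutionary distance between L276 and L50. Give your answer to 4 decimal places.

Mismatches occur at site 1 (G↔A), site 4 (G↔A), site 6 (A↔G), site 16 (A↔G), site 17 (T↔C), site 20 (G↔A), site 25 (T↔C), site 27 (G↔A), site 30 (T↔C), site 31 (A↔T), site 32 (T↔C), site 36 (C↔A), site 37 (A↔T), site 41 (T↔A).
p = 14/42 = 0.333333.
d = −0.75 · ln(1 − (4/3)·0.333333) = −0.75 · ln(0.555556) = −0.75 · (-0.587786) = 0.4408.

0.4408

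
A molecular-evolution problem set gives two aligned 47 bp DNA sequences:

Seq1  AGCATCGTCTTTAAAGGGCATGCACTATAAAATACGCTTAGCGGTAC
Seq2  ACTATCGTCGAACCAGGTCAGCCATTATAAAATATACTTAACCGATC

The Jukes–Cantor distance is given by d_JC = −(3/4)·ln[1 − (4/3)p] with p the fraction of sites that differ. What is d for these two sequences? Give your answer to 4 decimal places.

Differing sites — 2:G/C; 3:C/T; 10:T/G; 11:T/A; 12:T/A; 13:A/C; 14:A/C; 18:G/T; 21:T/G; 22:G/C; 25:C/T; 35:C/T; 36:G/A; 41:G/A; 43:G/C; 45:T/A; 46:A/T.
p = 17/47 = 0.361702.
d = −0.75 · ln(1 − (4/3)·0.361702) = −0.75 · ln(0.517731) = −0.75 · (-0.658299) = 0.4937.

0.4937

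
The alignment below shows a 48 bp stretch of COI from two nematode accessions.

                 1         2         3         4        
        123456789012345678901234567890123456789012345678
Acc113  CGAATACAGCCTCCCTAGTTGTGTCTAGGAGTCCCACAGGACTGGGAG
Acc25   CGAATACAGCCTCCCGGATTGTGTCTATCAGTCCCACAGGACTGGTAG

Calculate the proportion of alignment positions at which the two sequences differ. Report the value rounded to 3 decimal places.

0.125

Mismatches occur at site 16 (T→G), site 17 (A→G), site 18 (G→A), site 28 (G→T), site 29 (G→C), site 46 (G→T).
There are 6 differences over 48 sites, so p = 6/48 = 0.125.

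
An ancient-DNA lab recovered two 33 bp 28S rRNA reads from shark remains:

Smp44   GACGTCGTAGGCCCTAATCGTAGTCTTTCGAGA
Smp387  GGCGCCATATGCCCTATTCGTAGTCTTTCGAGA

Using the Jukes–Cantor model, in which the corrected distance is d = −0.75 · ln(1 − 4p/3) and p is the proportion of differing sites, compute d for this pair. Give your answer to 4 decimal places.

0.1693

Differing sites — 2:A/G; 5:T/C; 7:G/A; 10:G/T; 17:A/T.
p = 5/33 = 0.151515.
d = −0.75 · ln(1 − (4/3)·0.151515) = −0.75 · ln(0.797980) = −0.75 · (-0.225672) = 0.1693.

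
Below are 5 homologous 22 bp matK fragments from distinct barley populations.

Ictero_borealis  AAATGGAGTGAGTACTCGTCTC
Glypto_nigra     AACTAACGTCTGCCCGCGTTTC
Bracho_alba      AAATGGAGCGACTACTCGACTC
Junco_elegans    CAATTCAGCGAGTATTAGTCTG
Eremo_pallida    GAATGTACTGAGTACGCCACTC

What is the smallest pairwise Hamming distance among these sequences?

3

Pairwise Hamming distances:
  Ictero_borealis vs Glypto_nigra: 10
  Ictero_borealis vs Bracho_alba: 3
  Ictero_borealis vs Junco_elegans: 7
  Ictero_borealis vs Eremo_pallida: 6
  Glypto_nigra vs Bracho_alba: 13
  Glypto_nigra vs Junco_elegans: 15
  Glypto_nigra vs Eremo_pallida: 13
  Bracho_alba vs Junco_elegans: 8
  Bracho_alba vs Eremo_pallida: 7
  Junco_elegans vs Eremo_pallida: 11
The smallest is 3, between Ictero_borealis and Bracho_alba.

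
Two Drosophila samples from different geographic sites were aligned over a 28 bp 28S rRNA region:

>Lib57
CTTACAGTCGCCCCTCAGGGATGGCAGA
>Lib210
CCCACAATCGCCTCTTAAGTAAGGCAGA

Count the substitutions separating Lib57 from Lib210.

Mismatches occur at site 2 (T→C), site 3 (T→C), site 7 (G→A), site 13 (C→T), site 16 (C→T), site 18 (G→A), site 20 (G→T), site 22 (T→A).
That gives 8 mismatches out of 28 aligned sites, so the Hamming distance is 8.

8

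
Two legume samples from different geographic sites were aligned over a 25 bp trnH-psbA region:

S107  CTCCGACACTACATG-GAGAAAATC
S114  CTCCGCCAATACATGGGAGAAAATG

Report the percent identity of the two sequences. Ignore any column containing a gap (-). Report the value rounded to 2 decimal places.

Excluding the 1 gap column leaves 24 comparable sites.
The sequences differ at positions 6 (A/C), 9 (C/A), 25 (C/G).
21 of the 24 comparable sites match, so the percent identity is 21/24 × 100 = 87.50%.

87.50%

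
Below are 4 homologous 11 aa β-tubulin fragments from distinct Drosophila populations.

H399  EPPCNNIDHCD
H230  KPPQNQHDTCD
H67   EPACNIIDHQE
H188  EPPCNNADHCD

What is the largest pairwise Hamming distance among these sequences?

8

Pairwise Hamming distances:
  H399 vs H230: 5
  H399 vs H67: 4
  H399 vs H188: 1
  H230 vs H67: 8
  H230 vs H188: 5
  H67 vs H188: 5
The largest is 8, between H230 and H67.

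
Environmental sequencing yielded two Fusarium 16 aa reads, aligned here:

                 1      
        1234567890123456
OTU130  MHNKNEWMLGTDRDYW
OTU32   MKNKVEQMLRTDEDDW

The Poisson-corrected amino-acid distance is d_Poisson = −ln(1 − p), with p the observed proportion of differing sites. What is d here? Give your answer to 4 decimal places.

The sequences differ at positions 2 (H/K), 5 (N/V), 7 (W/Q), 10 (G/R), 13 (R/E), 15 (Y/D).
p = 6/16 = 0.375000.
d = −ln(1 − 0.375000) = −ln(0.625000) = 0.4700.

0.4700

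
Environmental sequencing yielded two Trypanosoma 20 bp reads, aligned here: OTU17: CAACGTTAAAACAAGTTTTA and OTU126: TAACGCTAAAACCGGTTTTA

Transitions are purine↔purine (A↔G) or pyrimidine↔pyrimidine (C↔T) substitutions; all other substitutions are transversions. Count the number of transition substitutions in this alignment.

3

The sequences differ at positions 1 (C/T, transition), 6 (T/C, transition), 13 (A/C, transversion), 14 (A/G, transition).
Of the 4 differences, 3 transitions and 1 transversion, so the answer is 3.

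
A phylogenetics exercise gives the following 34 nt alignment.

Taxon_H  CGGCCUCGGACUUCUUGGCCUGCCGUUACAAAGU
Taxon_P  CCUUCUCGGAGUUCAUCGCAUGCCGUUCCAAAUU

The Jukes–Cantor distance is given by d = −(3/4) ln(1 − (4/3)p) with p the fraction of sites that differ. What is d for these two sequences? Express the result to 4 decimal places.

0.3265

The sequences differ at positions 2 (G/C), 3 (G/U), 4 (C/U), 11 (C/G), 15 (U/A), 17 (G/C), 20 (C/A), 28 (A/C), 33 (G/U).
p = 9/34 = 0.264706.
d = −0.75 · ln(1 − (4/3)·0.264706) = −0.75 · ln(0.647059) = −0.75 · (-0.435318) = 0.3265.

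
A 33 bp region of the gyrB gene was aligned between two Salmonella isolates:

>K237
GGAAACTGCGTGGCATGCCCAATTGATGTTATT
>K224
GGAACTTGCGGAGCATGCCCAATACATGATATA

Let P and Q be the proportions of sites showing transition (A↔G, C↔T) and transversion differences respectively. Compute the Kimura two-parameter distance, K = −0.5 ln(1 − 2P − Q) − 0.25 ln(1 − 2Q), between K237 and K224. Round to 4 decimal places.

Differing sites — 5:A/C (Tv); 6:C/T (Ti); 11:T/G (Tv); 12:G/A (Ti); 24:T/A (Tv); 25:G/C (Tv); 29:T/A (Tv); 33:T/A (Tv).
Of the 8 differences, 2 transitions and 6 transversions over 33 sites: P = 2/33 = 0.060606, Q = 6/33 = 0.181818.
d = −0.5·ln(0.696970) − 0.25·ln(0.636364) = −0.5·(-0.361013) − 0.25·(-0.451985) = 0.2935.

0.2935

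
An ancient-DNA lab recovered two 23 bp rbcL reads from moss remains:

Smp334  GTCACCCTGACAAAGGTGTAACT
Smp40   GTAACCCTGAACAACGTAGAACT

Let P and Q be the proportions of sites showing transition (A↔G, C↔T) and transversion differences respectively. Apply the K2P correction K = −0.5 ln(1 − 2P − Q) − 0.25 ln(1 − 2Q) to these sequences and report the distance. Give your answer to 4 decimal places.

Differing sites — 3:C/A (Tv); 11:C/A (Tv); 12:A/C (Tv); 15:G/C (Tv); 18:G/A (Ti); 19:T/G (Tv).
Of the 6 differences, 1 transition and 5 transversions over 23 sites: P = 1/23 = 0.043478, Q = 5/23 = 0.217391.
d = −0.5·ln(0.695653) − 0.25·ln(0.565218) = −0.5·(-0.362904) − 0.25·(-0.570544) = 0.3241.

0.3241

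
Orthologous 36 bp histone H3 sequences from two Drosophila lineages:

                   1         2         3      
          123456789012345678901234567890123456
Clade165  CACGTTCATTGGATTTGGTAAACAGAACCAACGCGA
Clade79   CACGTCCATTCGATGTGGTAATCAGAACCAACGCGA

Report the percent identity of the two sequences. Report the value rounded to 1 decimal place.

88.9%

The sequences differ at positions 6 (T/C), 11 (G/C), 15 (T/G), 22 (A/T).
32 of the 36 sites match, so the percent identity is 32/36 × 100 = 88.9%.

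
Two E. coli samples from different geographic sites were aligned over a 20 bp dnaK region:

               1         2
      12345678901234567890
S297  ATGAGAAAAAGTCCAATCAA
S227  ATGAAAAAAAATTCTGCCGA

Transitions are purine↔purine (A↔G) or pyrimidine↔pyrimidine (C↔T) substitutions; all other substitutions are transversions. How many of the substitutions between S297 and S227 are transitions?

Mismatches occur at site 5 (G→A, transition), site 11 (G→A, transition), site 13 (C→T, transition), site 15 (A→T, transversion), site 16 (A→G, transition), site 17 (T→C, transition), site 19 (A→G, transition).
Of the 7 differences, 6 transitions and 1 transversion, so the answer is 6.

6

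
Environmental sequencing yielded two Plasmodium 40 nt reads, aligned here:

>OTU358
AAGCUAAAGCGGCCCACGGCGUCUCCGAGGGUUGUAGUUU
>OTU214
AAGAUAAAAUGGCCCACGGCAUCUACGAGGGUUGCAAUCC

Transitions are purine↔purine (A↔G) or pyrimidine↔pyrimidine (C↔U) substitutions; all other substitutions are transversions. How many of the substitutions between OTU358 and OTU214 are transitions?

7

Differing sites — 4:C/A (Tv); 9:G/A (Ti); 10:C/U (Ti); 21:G/A (Ti); 25:C/A (Tv); 35:U/C (Ti); 37:G/A (Ti); 39:U/C (Ti); 40:U/C (Ti).
Of the 9 differences, 7 transitions and 2 transversions, so the answer is 7.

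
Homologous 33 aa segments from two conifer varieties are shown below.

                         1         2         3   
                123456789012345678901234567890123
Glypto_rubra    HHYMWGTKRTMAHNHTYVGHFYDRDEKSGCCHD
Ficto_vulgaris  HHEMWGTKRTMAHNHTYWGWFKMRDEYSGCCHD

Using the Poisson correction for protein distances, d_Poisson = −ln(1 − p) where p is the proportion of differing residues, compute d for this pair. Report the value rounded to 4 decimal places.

0.2007

The sequences differ at positions 3 (Y/E), 18 (V/W), 20 (H/W), 22 (Y/K), 23 (D/M), 27 (K/Y).
p = 6/33 = 0.181818.
d = −ln(1 − 0.181818) = −ln(0.818182) = 0.2007.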